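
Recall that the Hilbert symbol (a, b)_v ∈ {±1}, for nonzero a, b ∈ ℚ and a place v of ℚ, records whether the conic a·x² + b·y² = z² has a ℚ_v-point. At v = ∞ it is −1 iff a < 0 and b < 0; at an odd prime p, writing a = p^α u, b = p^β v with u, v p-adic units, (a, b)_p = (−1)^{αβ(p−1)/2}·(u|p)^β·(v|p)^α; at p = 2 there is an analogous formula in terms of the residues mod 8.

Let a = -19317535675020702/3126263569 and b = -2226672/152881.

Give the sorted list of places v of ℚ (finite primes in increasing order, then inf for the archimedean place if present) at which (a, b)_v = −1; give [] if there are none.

(a, b) ≡ (-2542, -7) mod (ℚ^×)²; places V = {2, 3, 7, 11, 13, 17, 19, 23, 31, 41, 47, ∞}.
(a,b)_23: α=-2, u≡10; β=-2, v≡18 (mod 23); (10|23)=-1, (18|23)=+1; sign (−1)^0·-1^-2·+1^-2 = +1.
(a,b)_3: α=4, u≡2; β=2, v≡2 (mod 3); (2|3)=-1, (2|3)=-1; sign (−1)^0·-1^2·-1^4 = +1.
(a,b)_19: α=2, u≡11; β=0, v≡2 (mod 19); (11|19)=+1, (2|19)=-1; sign (−1)^0·+1^0·-1^2 = +1.
(a,b)_47: α=2, u≡15; β=2, v≡35 (mod 47); (15|47)=-1, (35|47)=-1; sign (−1)^0·-1^2·-1^2 = +1.
(a,b)_13: α=-2, u≡6; β=0, v≡7 (mod 13); (6|13)=-1, (7|13)=-1; sign (−1)^0·-1^0·-1^-2 = +1.
(a,b)_11: α=-2, u≡2; β=0, v≡1 (mod 11); (2|11)=-1, (1|11)=+1; sign (−1)^0·-1^0·+1^-2 = +1.
(a,b)_17: α=-2, u≡1; β=-2, v≡11 (mod 17); (1|17)=+1, (11|17)=-1; sign (−1)^0·+1^-2·-1^-2 = +1.
(a,b)_41: α=1, u≡5; β=0, v≡26 (mod 41); (5|41)=+1, (26|41)=-1; sign (−1)^0·+1^0·-1^1 = -1.
(a,b)_7: α=6, u≡3; β=1, v≡5 (mod 7); (3|7)=-1, (5|7)=-1; sign (−1)^0·-1^1·-1^6 = -1.
(a,b)_2: α=1, β=4; u≡1, v≡1 (mod 8); ε(u)ε(v)=0·0, αω(v)=1·0, βω(u)=4·0; sum ≡ 0  ⇒  +1.
(a,b)_31: α=1, u≡12; β=0, v≡6 (mod 31); (12|31)=-1, (6|31)=-1; sign (−1)^0·-1^0·-1^1 = -1.
(a,b)_∞: sgn(-2542)=−, sgn(-7)=−, so -1.
(-2542, -7 / ℚ) ramifies at {7, 31, 41, ∞}: a division algebra.

[7, 31, 41, inf]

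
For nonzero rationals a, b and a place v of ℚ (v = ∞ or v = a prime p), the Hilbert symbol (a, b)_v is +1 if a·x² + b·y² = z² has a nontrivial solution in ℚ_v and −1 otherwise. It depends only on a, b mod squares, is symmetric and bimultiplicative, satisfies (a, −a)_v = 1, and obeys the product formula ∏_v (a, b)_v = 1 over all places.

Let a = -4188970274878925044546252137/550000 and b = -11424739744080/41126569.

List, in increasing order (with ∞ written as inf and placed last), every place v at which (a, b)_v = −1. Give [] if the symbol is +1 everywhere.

Mod squares: a ≡ -100815, b ≡ -98605. Check v ∈ {∞, 2, 3, 5, 11, 13, 23, 37, 41, 47, 53}.
v=47: a=47^1·(≡3), b=47^0·(≡34) mod 47; (3|47)=+1, (34|47)=+1; (−1)^{1·0·23}·(+1)^0·(+1)^1 = +1.
v=11: a=11^-1·(≡9), b=11^-4·(≡2) mod 11; (9|11)=+1, (2|11)=-1; (−1)^{-1·-4·5}·(+1)^-4·(-1)^-1 = -1.
v=3: a=3^1·(≡1), b=3^4·(≡2) mod 3; (1|3)=+1, (2|3)=-1; (−1)^{1·4·1}·(+1)^4·(-1)^1 = -1.
v=53: a=53^0·(≡24), b=53^-2·(≡9) mod 53; (24|53)=+1, (9|53)=+1; (−1)^{0·-2·26}·(+1)^-2·(+1)^0 = +1.
v=37: a=37^4·(≡33), b=37^1·(≡30) mod 37; (33|37)=+1, (30|37)=+1; (−1)^{4·1·18}·(+1)^1·(+1)^4 = +1.
v=5: a=5^-5·(≡3), b=5^1·(≡1) mod 5; (3|5)=-1, (1|5)=+1; (−1)^{-5·1·2}·(-1)^1·(+1)^-5 = -1.
v=∞: -100815 < 0 and -98605 < 0  ⇒  (a,b)_∞ = -1.
v=23: a=23^2·(≡14), b=23^2·(≡7) mod 23; (14|23)=-1, (7|23)=-1; (−1)^{2·2·11}·(-1)^2·(-1)^2 = +1.
v=13: a=13^9·(≡5), b=13^3·(≡7) mod 13; (5|13)=-1, (7|13)=-1; (−1)^{9·3·6}·(-1)^3·(-1)^9 = +1.
v=41: a=41^4·(≡33), b=41^1·(≡26) mod 41; (33|41)=+1, (26|41)=-1; (−1)^{4·1·20}·(+1)^1·(-1)^4 = +1.
v=2: v_2(a)=-4, v_2(b)=4; units ≡ 1, 3 (mod 8); ε·ε+αω+βω = 0·1+-4·1+4·0 ≡ 0  ⇒  (a,b)_2 = +1.
|Ram(-100815, -98605)| = 4, even; anisotropic at {3, 5, 11, ∞}.

[3, 5, 11, inf]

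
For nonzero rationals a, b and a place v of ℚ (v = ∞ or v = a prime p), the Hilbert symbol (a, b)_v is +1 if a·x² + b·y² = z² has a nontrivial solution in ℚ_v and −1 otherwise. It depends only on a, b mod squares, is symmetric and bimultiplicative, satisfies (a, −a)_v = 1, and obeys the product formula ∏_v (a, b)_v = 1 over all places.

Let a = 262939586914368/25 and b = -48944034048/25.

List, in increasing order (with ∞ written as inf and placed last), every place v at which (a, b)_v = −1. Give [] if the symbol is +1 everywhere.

(a, b) ≡ (8897, -191187633) mod (ℚ^×)²; places V = {2, 3, 5, 7, 13, 19, 29, 31, 41, ∞}.
(a,b)_19: α=2, u≡7; β=1, v≡1 (mod 19); (7|19)=+1, (1|19)=+1; sign (−1)^0·+1^1·+1^2 = +1.
(a,b)_41: α=1, u≡30; β=1, v≡17 (mod 41); (30|41)=-1, (17|41)=-1; sign (−1)^0·-1^1·-1^1 = +1.
(a,b)_29: α=2, u≡13; β=1, v≡4 (mod 29); (13|29)=+1, (4|29)=+1; sign (−1)^0·+1^1·+1^2 = +1.
(a,b)_5: α=-2, u≡3; β=-2, v≡2 (mod 5); (3|5)=-1, (2|5)=-1; sign (−1)^0·-1^-2·-1^-2 = +1.
(a,b)_31: α=1, u≡28; β=1, v≡2 (mod 31); (28|31)=+1, (2|31)=+1; sign (−1)^1·+1^1·+1^1 = -1.
(a,b)_2: α=6, β=8; u≡1, v≡7 (mod 8); ε(u)ε(v)=0·1, αω(v)=6·0, βω(u)=8·0; sum ≡ 0  ⇒  +1.
(a,b)_3: α=2, u≡2; β=1, v≡2 (mod 3); (2|3)=-1, (2|3)=-1; sign (−1)^0·-1^1·-1^2 = -1.
(a,b)_7: α=1, u≡1; β=1, v≡4 (mod 7); (1|7)=+1, (4|7)=+1; sign (−1)^1·+1^1·+1^1 = -1.
(a,b)_13: α=2, u≡7; β=1, v≡12 (mod 13); (7|13)=-1, (12|13)=+1; sign (−1)^0·-1^1·+1^2 = -1.
(a,b)_∞: sgn(8897)=+, sgn(-191187633)=−, so +1.
|Ram(8897, -191187633)| = 4, even; anisotropic at {3, 7, 13, 31}.

[3, 7, 13, 31]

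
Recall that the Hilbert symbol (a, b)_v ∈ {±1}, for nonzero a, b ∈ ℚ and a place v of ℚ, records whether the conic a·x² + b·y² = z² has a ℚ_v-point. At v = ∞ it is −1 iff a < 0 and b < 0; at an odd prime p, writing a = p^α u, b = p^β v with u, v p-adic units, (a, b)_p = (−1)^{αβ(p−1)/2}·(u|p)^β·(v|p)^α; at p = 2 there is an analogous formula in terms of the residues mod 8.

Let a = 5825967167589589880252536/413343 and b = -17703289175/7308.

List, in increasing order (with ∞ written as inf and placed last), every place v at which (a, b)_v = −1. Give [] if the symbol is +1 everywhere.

[2, 13]

(a, b) ≡ (154882, -2245789) mod (ℚ^×)²; places V = {2, 3, 5, 7, 11, 13, 19, 23, 29, 37, ∞}.
(a,b)_13: α=3, u≡8; β=1, v≡4 (mod 13); (8|13)=-1, (4|13)=+1; sign (−1)^0·-1^1·+1^3 = -1.
(a,b)_7: α=-1, u≡6; β=-1, v≡2 (mod 7); (6|7)=-1, (2|7)=+1; sign (−1)^1·-1^-1·+1^-1 = +1.
(a,b)_5: α=0, u≡2; β=2, v≡1 (mod 5); (2|5)=-1, (1|5)=+1; sign (−1)^0·-1^2·+1^0 = +1.
(a,b)_3: α=-10, u≡1; β=-2, v≡2 (mod 3); (1|3)=+1, (2|3)=-1; sign (−1)^0·+1^-2·-1^-10 = +1.
(a,b)_29: α=2, u≡24; β=-1, v≡11 (mod 29); (24|29)=+1, (11|29)=-1; sign (−1)^0·+1^-1·-1^2 = +1.
(a,b)_19: α=2, u≡8; β=0, v≡5 (mod 19); (8|19)=-1, (5|19)=+1; sign (−1)^0·-1^0·+1^2 = +1.
(a,b)_37: α=3, u≡31; β=1, v≡2 (mod 37); (31|37)=-1, (2|37)=-1; sign (−1)^0·-1^1·-1^3 = +1.
(a,b)_11: α=6, u≡10; β=2, v≡5 (mod 11); (10|11)=-1, (5|11)=+1; sign (−1)^0·-1^2·+1^6 = +1.
(a,b)_2: α=3, β=-2; u≡1, v≡3 (mod 8); ε(u)ε(v)=0·1, αω(v)=3·1, βω(u)=-2·0; sum ≡ 1  ⇒  -1.
(a,b)_∞: sgn(154882)=+, sgn(-2245789)=−, so +1.
(a,b)_23: α=3, u≡16; β=3, v≡19 (mod 23); (16|23)=+1, (19|23)=-1; sign (−1)^1·+1^3·-1^3 = +1.
(154882, -2245789 / ℚ) ramifies at {2, 13}: a division algebra.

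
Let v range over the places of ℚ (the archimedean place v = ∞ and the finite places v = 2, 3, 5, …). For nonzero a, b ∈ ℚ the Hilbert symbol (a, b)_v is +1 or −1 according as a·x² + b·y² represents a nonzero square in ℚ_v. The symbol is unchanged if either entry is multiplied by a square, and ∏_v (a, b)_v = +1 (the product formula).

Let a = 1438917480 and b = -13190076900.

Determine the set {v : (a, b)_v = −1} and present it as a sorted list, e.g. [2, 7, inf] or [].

(a, b) ≡ (2730, -1001) mod (ℚ^×)²; places V = {2, 3, 5, 7, 11, 13, ∞}.
(a,b)_2: α=3, β=2; u≡5, v≡7 (mod 8); ε(u)ε(v)=0·1, αω(v)=3·0, βω(u)=2·1; sum ≡ 0  ⇒  +1.
(a,b)_3: α=3, u≡1; β=2, v≡1 (mod 3); (1|3)=+1, (1|3)=+1; sign (−1)^0·+1^2·+1^3 = +1.
(a,b)_∞: sgn(2730)=+, sgn(-1001)=−, so +1.
(a,b)_13: α=1, u≡8; β=1, v≡9 (mod 13); (8|13)=-1, (9|13)=+1; sign (−1)^0·-1^1·+1^1 = -1.
(a,b)_7: α=1, u≡6; β=1, v≡1 (mod 7); (6|7)=-1, (1|7)=+1; sign (−1)^1·-1^1·+1^1 = +1.
(a,b)_5: α=1, u≡1; β=2, v≡4 (mod 5); (1|5)=+1, (4|5)=+1; sign (−1)^0·+1^2·+1^1 = +1.
(a,b)_11: α=4, u≡6; β=5, v≡6 (mod 11); (6|11)=-1, (6|11)=-1; sign (−1)^0·-1^5·-1^4 = -1.
|Ram(2730, -1001)| = 2, even; anisotropic at {11, 13}.

[11, 13]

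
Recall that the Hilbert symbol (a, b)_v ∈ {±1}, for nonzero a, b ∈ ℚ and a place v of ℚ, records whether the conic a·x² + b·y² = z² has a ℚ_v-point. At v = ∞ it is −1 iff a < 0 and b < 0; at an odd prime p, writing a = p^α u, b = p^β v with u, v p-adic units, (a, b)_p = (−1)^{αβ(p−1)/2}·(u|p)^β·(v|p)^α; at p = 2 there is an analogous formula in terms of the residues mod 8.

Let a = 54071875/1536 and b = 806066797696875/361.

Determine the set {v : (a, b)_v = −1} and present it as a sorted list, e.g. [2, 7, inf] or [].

Mod squares: a ≡ 4290, b ≡ 715. Check v ∈ {∞, 2, 3, 5, 11, 13, 19}.
v=2: v_2(a)=-9, v_2(b)=0; units ≡ 1, 3 (mod 8); ε·ε+αω+βω = 0·1+-9·1+0·0 ≡ 1  ⇒  (a,b)_2 = -1.
v=11: a=11^3·(≡5), b=11^5·(≡10) mod 11; (5|11)=+1, (10|11)=-1; (−1)^{3·5·5}·(+1)^5·(-1)^3 = +1.
v=13: a=13^1·(≡6), b=13^3·(≡10) mod 13; (6|13)=-1, (10|13)=+1; (−1)^{1·3·6}·(-1)^3·(+1)^1 = -1.
v=∞: 4290 > 0 and 715 > 0  ⇒  (a,b)_∞ = +1.
v=5: a=5^5·(≡3), b=5^5·(≡3) mod 5; (3|5)=-1, (3|5)=-1; (−1)^{5·5·2}·(-1)^5·(-1)^5 = +1.
v=3: a=3^-1·(≡2), b=3^6·(≡1) mod 3; (2|3)=-1, (1|3)=+1; (−1)^{-1·6·1}·(-1)^6·(+1)^-1 = +1.
v=19: a=19^0·(≡18), b=19^-2·(≡10) mod 19; (18|19)=-1, (10|19)=-1; (−1)^{0·-2·9}·(-1)^-2·(-1)^0 = +1.
Ram(4290, 715) = {2, 13}; no ℚ_2-point on the conic.

[2, 13]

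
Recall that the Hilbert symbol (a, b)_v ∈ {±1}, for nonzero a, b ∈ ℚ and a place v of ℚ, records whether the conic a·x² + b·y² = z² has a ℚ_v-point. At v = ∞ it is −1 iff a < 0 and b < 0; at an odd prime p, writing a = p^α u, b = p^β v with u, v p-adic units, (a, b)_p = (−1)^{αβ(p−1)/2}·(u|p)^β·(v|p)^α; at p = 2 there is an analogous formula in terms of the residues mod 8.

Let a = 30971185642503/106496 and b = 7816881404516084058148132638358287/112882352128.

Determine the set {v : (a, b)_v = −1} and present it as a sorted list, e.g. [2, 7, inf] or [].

Mod squares: a ≡ 1071255302, b ≡ 9139. Check v ∈ {∞, 2, 3, 7, 13, 17, 19, 29, 37, 43, 47}.
v=3: a=3^2·(≡2), b=3^2·(≡1) mod 3; (2|3)=-1, (1|3)=+1; (−1)^{2·2·1}·(-1)^2·(+1)^2 = +1.
v=47: a=47^1·(≡9), b=47^2·(≡21) mod 47; (9|47)=+1, (21|47)=+1; (−1)^{1·2·23}·(+1)^2·(+1)^1 = +1.
v=37: a=37^1·(≡35), b=37^3·(≡1) mod 37; (35|37)=-1, (1|37)=+1; (−1)^{1·3·18}·(-1)^3·(+1)^1 = -1.
v=29: a=29^1·(≡27), b=29^2·(≡1) mod 29; (27|29)=-1, (1|29)=+1; (−1)^{1·2·14}·(-1)^2·(+1)^1 = +1.
v=2: v_2(a)=-13, v_2(b)=-20; units ≡ 3, 3 (mod 8); ε·ε+αω+βω = 1·1+-13·1+-20·1 ≡ 0  ⇒  (a,b)_2 = +1.
v=43: a=43^1·(≡35), b=43^2·(≡16) mod 43; (35|43)=+1, (16|43)=+1; (−1)^{1·2·21}·(+1)^2·(+1)^1 = +1.
v=13: a=13^-1·(≡1), b=13^-3·(≡4) mod 13; (1|13)=+1, (4|13)=+1; (−1)^{-1·-3·6}·(+1)^-3·(+1)^-1 = +1.
v=7: a=7^0·(≡3), b=7^-2·(≡4) mod 7; (3|7)=-1, (4|7)=+1; (−1)^{0·-2·3}·(-1)^-2·(+1)^0 = +1.
v=∞: 1071255302 > 0 and 9139 > 0  ⇒  (a,b)_∞ = +1.
v=19: a=19^1·(≡9), b=19^5·(≡9) mod 19; (9|19)=+1, (9|19)=+1; (−1)^{1·5·9}·(+1)^5·(+1)^1 = -1.
v=17: a=17^4·(≡8), b=17^10·(≡11) mod 17; (8|17)=+1, (11|17)=-1; (−1)^{4·10·8}·(+1)^10·(-1)^4 = +1.
(1071255302, 9139 / ℚ) ramifies at {19, 37}: a division algebra.

[19, 37]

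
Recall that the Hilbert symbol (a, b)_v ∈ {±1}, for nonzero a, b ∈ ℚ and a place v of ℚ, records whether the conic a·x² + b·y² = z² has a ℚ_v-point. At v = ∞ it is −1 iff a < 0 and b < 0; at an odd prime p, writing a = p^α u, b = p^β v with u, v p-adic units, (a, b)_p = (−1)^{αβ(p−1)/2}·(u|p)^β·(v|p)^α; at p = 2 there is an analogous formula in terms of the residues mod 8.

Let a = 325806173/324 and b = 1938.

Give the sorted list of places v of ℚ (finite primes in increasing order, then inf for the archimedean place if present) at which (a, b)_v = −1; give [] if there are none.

Mod squares: a ≡ 77, b ≡ 1938. Check v ∈ {∞, 2, 3, 7, 11, 17, 19}.
v=11: a=11^5·(≡2), b=11^0·(≡2) mod 11; (2|11)=-1, (2|11)=-1; (−1)^{5·0·5}·(-1)^0·(-1)^5 = -1.
v=17: a=17^2·(≡2), b=17^1·(≡12) mod 17; (2|17)=+1, (12|17)=-1; (−1)^{2·1·8}·(+1)^1·(-1)^2 = +1.
v=∞: 77 > 0 and 1938 > 0  ⇒  (a,b)_∞ = +1.
v=2: v_2(a)=-2, v_2(b)=1; units ≡ 5, 1 (mod 8); ε·ε+αω+βω = 0·0+-2·0+1·1 ≡ 1  ⇒  (a,b)_2 = -1.
v=3: a=3^-4·(≡2), b=3^1·(≡1) mod 3; (2|3)=-1, (1|3)=+1; (−1)^{-4·1·1}·(-1)^1·(+1)^-4 = -1.
v=19: a=19^0·(≡6), b=19^1·(≡7) mod 19; (6|19)=+1, (7|19)=+1; (−1)^{0·1·9}·(+1)^1·(+1)^0 = +1.
v=7: a=7^1·(≡2), b=7^0·(≡6) mod 7; (2|7)=+1, (6|7)=-1; (−1)^{1·0·3}·(+1)^0·(-1)^1 = -1.
(77, 1938 / ℚ) ramifies at {2, 3, 7, 11}: a division algebra.

[2, 3, 7, 11]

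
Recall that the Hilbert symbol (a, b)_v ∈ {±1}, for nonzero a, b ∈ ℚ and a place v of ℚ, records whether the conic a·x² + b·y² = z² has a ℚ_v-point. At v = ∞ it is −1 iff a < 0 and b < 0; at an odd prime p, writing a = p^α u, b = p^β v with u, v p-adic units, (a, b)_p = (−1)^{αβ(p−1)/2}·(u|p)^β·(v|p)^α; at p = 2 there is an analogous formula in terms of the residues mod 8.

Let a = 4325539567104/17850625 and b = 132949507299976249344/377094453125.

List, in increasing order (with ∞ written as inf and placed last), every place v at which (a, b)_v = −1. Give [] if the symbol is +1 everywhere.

Mod squares: a ≡ 6, b ≡ 30. Check v ∈ {∞, 2, 3, 5, 7, 11, 13, 19}.
v=2: v_2(a)=9, v_2(b)=15; units ≡ 3, 7 (mod 8); ε·ε+αω+βω = 1·1+9·0+15·1 ≡ 0  ⇒  (a,b)_2 = +1.
v=19: a=19^4·(≡7), b=19^4·(≡7) mod 19; (7|19)=+1, (7|19)=+1; (−1)^{4·4·9}·(+1)^4·(+1)^4 = +1.
v=3: a=3^3·(≡2), b=3^7·(≡1) mod 3; (2|3)=-1, (1|3)=+1; (−1)^{3·7·1}·(-1)^7·(+1)^3 = +1.
v=7: a=7^4·(≡6), b=7^6·(≡1) mod 7; (6|7)=-1, (1|7)=+1; (−1)^{4·6·3}·(-1)^6·(+1)^4 = +1.
v=∞: 6 > 0 and 30 > 0  ⇒  (a,b)_∞ = +1.
v=13: a=13^-4·(≡2), b=13^-6·(≡9) mod 13; (2|13)=-1, (9|13)=+1; (−1)^{-4·-6·6}·(-1)^-6·(+1)^-4 = +1.
v=5: a=5^-4·(≡4), b=5^-7·(≡1) mod 5; (4|5)=+1, (1|5)=+1; (−1)^{-4·-7·2}·(+1)^-7·(+1)^-4 = +1.
v=11: a=11^0·(≡8), b=11^2·(≡2) mod 11; (8|11)=-1, (2|11)=-1; (−1)^{0·2·5}·(-1)^2·(-1)^0 = +1.
Every local symbol is +1, so the conic 6·x² + 30·y² = z² has ℚ_v-points for all v and hence a ℚ-point; (a, b / ℚ) ≅ M_2(ℚ).

[]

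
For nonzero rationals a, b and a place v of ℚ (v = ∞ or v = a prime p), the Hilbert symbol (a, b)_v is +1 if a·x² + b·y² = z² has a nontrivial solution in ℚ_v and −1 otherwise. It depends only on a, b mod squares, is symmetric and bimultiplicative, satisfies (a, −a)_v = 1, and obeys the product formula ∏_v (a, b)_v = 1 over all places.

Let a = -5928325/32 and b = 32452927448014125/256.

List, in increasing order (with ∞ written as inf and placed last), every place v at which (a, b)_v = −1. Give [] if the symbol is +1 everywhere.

[2, 19]

Mod squares: a ≡ -474266, b ≡ 285. Check v ∈ {∞, 2, 3, 5, 13, 17, 19, 29, 37}.
v=17: a=17^1·(≡2), b=17^2·(≡15) mod 17; (2|17)=+1, (15|17)=+1; (−1)^{1·2·8}·(+1)^2·(+1)^1 = +1.
v=∞: -474266 < 0 and 285 > 0  ⇒  (a,b)_∞ = +1.
v=37: a=37^1·(≡3), b=37^2·(≡9) mod 37; (3|37)=+1, (9|37)=+1; (−1)^{1·2·18}·(+1)^2·(+1)^1 = +1.
v=2: v_2(a)=-5, v_2(b)=-8; units ≡ 3, 5 (mod 8); ε·ε+αω+βω = 1·0+-5·1+-8·1 ≡ 1  ⇒  (a,b)_2 = -1.
v=13: a=13^1·(≡9), b=13^2·(≡10) mod 13; (9|13)=+1, (10|13)=+1; (−1)^{1·2·6}·(+1)^2·(+1)^1 = +1.
v=5: a=5^2·(≡1), b=5^3·(≡3) mod 5; (1|5)=+1, (3|5)=-1; (−1)^{2·3·2}·(+1)^3·(-1)^2 = +1.
v=3: a=3^0·(≡1), b=3^5·(≡2) mod 3; (1|3)=+1, (2|3)=-1; (−1)^{0·5·1}·(+1)^5·(-1)^0 = +1.
v=29: a=29^1·(≡18), b=29^2·(≡24) mod 29; (18|29)=-1, (24|29)=+1; (−1)^{1·2·14}·(-1)^2·(+1)^1 = +1.
v=19: a=19^0·(≡13), b=19^1·(≡14) mod 19; (13|19)=-1, (14|19)=-1; (−1)^{0·1·9}·(-1)^1·(-1)^0 = -1.
|Ram(-474266, 285)| = 2, even; anisotropic at {2, 19}.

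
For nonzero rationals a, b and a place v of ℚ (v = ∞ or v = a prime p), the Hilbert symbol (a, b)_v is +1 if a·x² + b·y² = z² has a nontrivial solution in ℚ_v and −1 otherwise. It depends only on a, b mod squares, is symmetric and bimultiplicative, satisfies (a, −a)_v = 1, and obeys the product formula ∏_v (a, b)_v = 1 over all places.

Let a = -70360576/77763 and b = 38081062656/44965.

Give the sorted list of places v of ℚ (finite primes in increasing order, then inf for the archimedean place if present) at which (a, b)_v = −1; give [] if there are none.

[5, 13]

Mod squares: a ≡ -858, b ≡ 3315. Check v ∈ {∞, 2, 3, 5, 7, 11, 13, 17, 23, 31}.
v=5: a=5^0·(≡3), b=5^-1·(≡2) mod 5; (3|5)=-1, (2|5)=-1; (−1)^{0·-1·2}·(-1)^-1·(-1)^0 = -1.
v=3: a=3^-1·(≡2), b=3^5·(≡1) mod 3; (2|3)=-1, (1|3)=+1; (−1)^{-1·5·1}·(-1)^5·(+1)^-1 = +1.
v=∞: -858 < 0 and 3315 > 0  ⇒  (a,b)_∞ = +1.
v=23: a=23^-2·(≡9), b=23^-2·(≡12) mod 23; (9|23)=+1, (12|23)=+1; (−1)^{-2·-2·11}·(+1)^-2·(+1)^-2 = +1.
v=2: v_2(a)=9, v_2(b)=8; units ≡ 3, 3 (mod 8); ε·ε+αω+βω = 1·1+9·1+8·1 ≡ 0  ⇒  (a,b)_2 = +1.
v=17: a=17^0·(≡2), b=17^-1·(≡2) mod 17; (2|17)=+1, (2|17)=+1; (−1)^{0·-1·8}·(+1)^-1·(+1)^0 = +1.
v=13: a=13^1·(≡12), b=13^1·(≡2) mod 13; (12|13)=+1, (2|13)=-1; (−1)^{1·1·6}·(+1)^1·(-1)^1 = -1.
v=7: a=7^-2·(≡3), b=7^2·(≡4) mod 7; (3|7)=-1, (4|7)=+1; (−1)^{-2·2·3}·(-1)^2·(+1)^-2 = +1.
v=11: a=11^1·(≡10), b=11^0·(≡4) mod 11; (10|11)=-1, (4|11)=+1; (−1)^{1·0·5}·(-1)^0·(+1)^1 = +1.
v=31: a=31^2·(≡19), b=31^2·(≡27) mod 31; (19|31)=+1, (27|31)=-1; (−1)^{2·2·15}·(+1)^2·(-1)^2 = +1.
|Ram(-858, 3315)| = 2, even; anisotropic at {5, 13}.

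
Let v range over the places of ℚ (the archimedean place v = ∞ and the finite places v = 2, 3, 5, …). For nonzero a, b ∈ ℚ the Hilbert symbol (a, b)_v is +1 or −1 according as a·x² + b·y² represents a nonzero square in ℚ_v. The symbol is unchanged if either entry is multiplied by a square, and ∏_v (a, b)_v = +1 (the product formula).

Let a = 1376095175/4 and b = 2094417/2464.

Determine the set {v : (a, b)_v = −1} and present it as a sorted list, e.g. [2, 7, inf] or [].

(a, b) ≡ (23, 2618) mod (ℚ^×)²; places V = {2, 3, 5, 7, 11, 13, 17, 23, ∞}.
(a,b)_11: α=0, u≡1; β=-1, v≡7 (mod 11); (1|11)=+1, (7|11)=-1; sign (−1)^0·+1^-1·-1^0 = +1.
(a,b)_3: α=0, u≡2; β=6, v≡2 (mod 3); (2|3)=-1, (2|3)=-1; sign (−1)^0·-1^6·-1^0 = +1.
(a,b)_7: α=2, u≡4; β=-1, v≡5 (mod 7); (4|7)=+1, (5|7)=-1; sign (−1)^0·+1^-1·-1^2 = +1.
(a,b)_∞: sgn(23)=+, sgn(2618)=+, so +1.
(a,b)_23: α=1, u≡18; β=0, v≡20 (mod 23); (18|23)=+1, (20|23)=-1; sign (−1)^0·+1^0·-1^1 = -1.
(a,b)_13: α=2, u≡3; β=2, v≡8 (mod 13); (3|13)=+1, (8|13)=-1; sign (−1)^0·+1^2·-1^2 = +1.
(a,b)_5: α=2, u≡3; β=0, v≡3 (mod 5); (3|5)=-1, (3|5)=-1; sign (−1)^0·-1^0·-1^2 = +1.
(a,b)_17: α=2, u≡7; β=1, v≡15 (mod 17); (7|17)=-1, (15|17)=+1; sign (−1)^0·-1^1·+1^2 = -1.
(a,b)_2: α=-2, β=-5; u≡7, v≡5 (mod 8); ε(u)ε(v)=1·0, αω(v)=-2·1, βω(u)=-5·0; sum ≡ 0  ⇒  +1.
|Ram(23, 2618)| = 2, even; anisotropic at {17, 23}.

[17, 23]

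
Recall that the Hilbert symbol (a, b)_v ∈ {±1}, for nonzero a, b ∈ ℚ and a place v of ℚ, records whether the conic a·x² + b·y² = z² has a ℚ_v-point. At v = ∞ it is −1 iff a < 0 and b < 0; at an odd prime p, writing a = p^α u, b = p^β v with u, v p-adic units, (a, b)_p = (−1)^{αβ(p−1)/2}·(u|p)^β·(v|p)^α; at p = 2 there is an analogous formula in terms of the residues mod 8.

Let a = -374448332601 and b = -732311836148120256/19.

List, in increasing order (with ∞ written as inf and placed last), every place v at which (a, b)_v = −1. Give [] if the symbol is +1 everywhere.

Mod squares: a ≡ -2750041, b ≡ -112751681. Check v ∈ {∞, 2, 3, 7, 17, 19, 23, 29, 31, 41}.
v=23: a=23^1·(≡10), b=23^1·(≡20) mod 23; (10|23)=-1, (20|23)=-1; (−1)^{1·1·11}·(-1)^1·(-1)^1 = -1.
v=7: a=7^1·(≡6), b=7^3·(≡4) mod 7; (6|7)=-1, (4|7)=+1; (−1)^{1·3·3}·(-1)^3·(+1)^1 = +1.
v=19: a=19^1·(≡2), b=19^-1·(≡5) mod 19; (2|19)=-1, (5|19)=+1; (−1)^{1·-1·9}·(-1)^-1·(+1)^1 = +1.
v=41: a=41^2·(≡7), b=41^3·(≡6) mod 41; (7|41)=-1, (6|41)=-1; (−1)^{2·3·20}·(-1)^3·(-1)^2 = -1.
v=17: a=17^0·(≡1), b=17^2·(≡14) mod 17; (1|17)=+1, (14|17)=-1; (−1)^{0·2·8}·(+1)^2·(-1)^0 = +1.
v=∞: -2750041 < 0 and -112751681 < 0  ⇒  (a,b)_∞ = -1.
v=29: a=29^1·(≡6), b=29^1·(≡18) mod 29; (6|29)=+1, (18|29)=-1; (−1)^{1·1·14}·(+1)^1·(-1)^1 = -1.
v=31: a=31^1·(≡6), b=31^1·(≡26) mod 31; (6|31)=-1, (26|31)=-1; (−1)^{1·1·15}·(-1)^1·(-1)^1 = -1.
v=2: v_2(a)=0, v_2(b)=6; units ≡ 7, 7 (mod 8); ε·ε+αω+βω = 1·1+0·0+6·0 ≡ 1  ⇒  (a,b)_2 = -1.
v=3: a=3^4·(≡2), b=3^4·(≡1) mod 3; (2|3)=-1, (1|3)=+1; (−1)^{4·4·1}·(-1)^4·(+1)^4 = +1.
Ram(-2750041, -112751681) = {2, 23, 29, 31, 41, ∞}; no ℚ_2-point on the conic.

[2, 23, 29, 31, 41, inf]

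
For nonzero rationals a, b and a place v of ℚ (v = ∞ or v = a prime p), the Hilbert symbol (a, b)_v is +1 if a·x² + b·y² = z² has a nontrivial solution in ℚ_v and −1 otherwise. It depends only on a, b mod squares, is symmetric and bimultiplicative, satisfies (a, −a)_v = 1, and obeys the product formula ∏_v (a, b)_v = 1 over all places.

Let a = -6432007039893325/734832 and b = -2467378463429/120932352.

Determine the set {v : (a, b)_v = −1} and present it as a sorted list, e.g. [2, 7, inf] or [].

[2, inf]

Mod squares: a ≡ -259, b ≡ -682. Check v ∈ {∞, 2, 3, 5, 7, 11, 19, 31, 37}.
v=3: a=3^-8·(≡2), b=3^-10·(≡2) mod 3; (2|3)=-1, (2|3)=-1; (−1)^{-8·-10·1}·(-1)^-10·(-1)^-8 = +1.
v=11: a=11^4·(≡4), b=11^5·(≡1) mod 11; (4|11)=+1, (1|11)=+1; (−1)^{4·5·5}·(+1)^5·(+1)^4 = +1.
v=2: v_2(a)=-4, v_2(b)=-11; units ≡ 5, 3 (mod 8); ε·ε+αω+βω = 0·1+-4·1+-11·1 ≡ 1  ⇒  (a,b)_2 = -1.
v=5: a=5^2·(≡1), b=5^0·(≡3) mod 5; (1|5)=+1, (3|5)=-1; (−1)^{2·0·2}·(+1)^0·(-1)^2 = +1.
v=37: a=37^3·(≡12), b=37^2·(≡26) mod 37; (12|37)=+1, (26|37)=+1; (−1)^{3·2·18}·(+1)^2·(+1)^3 = +1.
v=7: a=7^-1·(≡3), b=7^0·(≡1) mod 7; (3|7)=-1, (1|7)=+1; (−1)^{-1·0·3}·(-1)^0·(+1)^-1 = +1.
v=19: a=19^2·(≡6), b=19^2·(≡12) mod 19; (6|19)=+1, (12|19)=-1; (−1)^{2·2·9}·(+1)^2·(-1)^2 = +1.
v=31: a=31^2·(≡20), b=31^1·(≡19) mod 31; (20|31)=+1, (19|31)=+1; (−1)^{2·1·15}·(+1)^1·(+1)^2 = +1.
v=∞: -259 < 0 and -682 < 0  ⇒  (a,b)_∞ = -1.
(-259, -682 / ℚ) ramifies at {2, ∞}: a division algebra.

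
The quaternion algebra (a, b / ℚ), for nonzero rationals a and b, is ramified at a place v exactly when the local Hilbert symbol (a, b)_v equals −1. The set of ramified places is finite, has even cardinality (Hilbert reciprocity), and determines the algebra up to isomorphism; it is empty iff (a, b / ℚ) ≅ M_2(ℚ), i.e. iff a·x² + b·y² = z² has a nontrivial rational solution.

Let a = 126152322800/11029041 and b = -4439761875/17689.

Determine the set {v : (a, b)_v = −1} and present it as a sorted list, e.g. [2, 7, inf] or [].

[3, 31]

Mod squares: a ≡ 23, b ≡ -87699. Check v ∈ {∞, 2, 3, 5, 7, 19, 23, 31, 41}.
v=41: a=41^-2·(≡39), b=41^1·(≡13) mod 41; (39|41)=+1, (13|41)=-1; (−1)^{-2·1·20}·(+1)^1·(-1)^-2 = +1.
v=7: a=7^2·(≡2), b=7^-2·(≡1) mod 7; (2|7)=+1, (1|7)=+1; (−1)^{2·-2·3}·(+1)^-2·(+1)^2 = +1.
v=31: a=31^0·(≡15), b=31^1·(≡22) mod 31; (15|31)=-1, (22|31)=-1; (−1)^{0·1·15}·(-1)^1·(-1)^0 = -1.
v=23: a=23^5·(≡8), b=23^1·(≡5) mod 23; (8|23)=+1, (5|23)=-1; (−1)^{5·1·11}·(+1)^1·(-1)^5 = +1.
v=19: a=19^0·(≡1), b=19^-2·(≡11) mod 19; (1|19)=+1, (11|19)=+1; (−1)^{0·-2·9}·(+1)^-2·(+1)^0 = +1.
v=3: a=3^-8·(≡2), b=3^5·(≡2) mod 3; (2|3)=-1, (2|3)=-1; (−1)^{-8·5·1}·(-1)^5·(-1)^-8 = -1.
v=5: a=5^2·(≡2), b=5^4·(≡4) mod 5; (2|5)=-1, (4|5)=+1; (−1)^{2·4·2}·(-1)^4·(+1)^2 = +1.
v=2: v_2(a)=4, v_2(b)=0; units ≡ 7, 5 (mod 8); ε·ε+αω+βω = 1·0+4·1+0·0 ≡ 0  ⇒  (a,b)_2 = +1.
v=∞: 23 > 0 and -87699 < 0  ⇒  (a,b)_∞ = +1.
Ram(23, -87699) = {3, 31}; no ℚ_3-point on the conic.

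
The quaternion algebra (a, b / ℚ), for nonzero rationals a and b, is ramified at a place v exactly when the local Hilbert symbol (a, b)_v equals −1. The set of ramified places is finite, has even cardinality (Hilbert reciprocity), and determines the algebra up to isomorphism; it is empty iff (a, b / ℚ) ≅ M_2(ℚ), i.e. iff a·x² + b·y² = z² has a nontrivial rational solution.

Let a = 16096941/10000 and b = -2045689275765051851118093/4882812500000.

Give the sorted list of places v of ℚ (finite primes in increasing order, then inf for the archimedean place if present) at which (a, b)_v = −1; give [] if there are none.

[2, 3, 7, 23]

(a, b) ≡ (69, -29946) mod (ℚ^×)²; places V = {2, 3, 5, 7, 13, 17, 23, 31, ∞}.
(a,b)_13: α=0, u≡1; β=2, v≡5 (mod 13); (1|13)=+1, (5|13)=-1; sign (−1)^0·+1^2·-1^0 = +1.
(a,b)_5: α=-4, u≡1; β=-16, v≡1 (mod 5); (1|5)=+1, (1|5)=+1; sign (−1)^0·+1^-16·+1^-4 = +1.
(a,b)_∞: sgn(69)=+, sgn(-29946)=−, so +1.
(a,b)_3: α=3, u≡2; β=7, v≡2 (mod 3); (2|3)=-1, (2|3)=-1; sign (−1)^1·-1^7·-1^3 = -1.
(a,b)_31: α=0, u≡2; β=1, v≡26 (mod 31); (2|31)=+1, (26|31)=-1; sign (−1)^0·+1^1·-1^0 = +1.
(a,b)_17: α=0, u≡8; β=2, v≡9 (mod 17); (8|17)=+1, (9|17)=+1; sign (−1)^0·+1^2·+1^0 = +1.
(a,b)_7: α=2, u≡5; β=3, v≡3 (mod 7); (5|7)=-1, (3|7)=-1; sign (−1)^0·-1^3·-1^2 = -1.
(a,b)_23: α=3, u≡16; β=9, v≡4 (mod 23); (16|23)=+1, (4|23)=+1; sign (−1)^1·+1^9·+1^3 = -1.
(a,b)_2: α=-4, β=-5; u≡5, v≡3 (mod 8); ε(u)ε(v)=0·1, αω(v)=-4·1, βω(u)=-5·1; sum ≡ 1  ⇒  -1.
|Ram(69, -29946)| = 4, even; anisotropic at {2, 3, 7, 23}.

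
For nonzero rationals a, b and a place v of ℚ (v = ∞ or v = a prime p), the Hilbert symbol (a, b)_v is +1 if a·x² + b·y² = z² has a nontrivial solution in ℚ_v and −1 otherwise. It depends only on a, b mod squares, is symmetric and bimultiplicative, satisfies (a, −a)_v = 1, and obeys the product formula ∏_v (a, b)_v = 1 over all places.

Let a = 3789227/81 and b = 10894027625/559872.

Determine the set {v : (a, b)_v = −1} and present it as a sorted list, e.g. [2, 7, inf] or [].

(a, b) ≡ (7163, 2471235) mod (ℚ^×)²; places V = {2, 3, 5, 13, 19, 23, 29, ∞}.
(a,b)_13: α=1, u≡2; β=1, v≡12 (mod 13); (2|13)=-1, (12|13)=+1; sign (−1)^0·-1^1·+1^1 = -1.
(a,b)_∞: sgn(7163)=+, sgn(2471235)=+, so +1.
(a,b)_3: α=-4, u≡2; β=-7, v≡2 (mod 3); (2|3)=-1, (2|3)=-1; sign (−1)^0·-1^-7·-1^-4 = -1.
(a,b)_2: α=0, β=-8; u≡3, v≡3 (mod 8); ε(u)ε(v)=1·1, αω(v)=0·1, βω(u)=-8·1; sum ≡ 1  ⇒  -1.
(a,b)_19: α=1, u≡17; β=1, v≡3 (mod 19); (17|19)=+1, (3|19)=-1; sign (−1)^1·+1^1·-1^1 = +1.
(a,b)_29: α=1, u≡26; β=1, v≡22 (mod 29); (26|29)=-1, (22|29)=+1; sign (−1)^0·-1^1·+1^1 = -1.
(a,b)_23: α=2, u≡20; β=3, v≡9 (mod 23); (20|23)=-1, (9|23)=+1; sign (−1)^0·-1^3·+1^2 = -1.
(a,b)_5: α=0, u≡2; β=3, v≡3 (mod 5); (2|5)=-1, (3|5)=-1; sign (−1)^0·-1^3·-1^0 = -1.
Ram(7163, 2471235) = {2, 3, 5, 13, 23, 29}; no ℚ_2-point on the conic.

[2, 3, 5, 13, 23, 29]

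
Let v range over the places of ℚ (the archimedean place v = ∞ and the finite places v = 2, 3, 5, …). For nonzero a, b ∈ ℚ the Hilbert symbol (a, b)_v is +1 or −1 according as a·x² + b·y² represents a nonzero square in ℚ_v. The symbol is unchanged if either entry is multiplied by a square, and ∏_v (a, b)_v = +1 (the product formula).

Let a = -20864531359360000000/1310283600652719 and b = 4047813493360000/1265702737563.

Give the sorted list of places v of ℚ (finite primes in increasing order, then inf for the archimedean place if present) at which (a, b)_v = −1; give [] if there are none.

[2, 3, 5, 7]

Mod squares: a ≡ -2310, b ≡ 9282. Check v ∈ {∞, 2, 3, 5, 7, 11, 13, 17, 19, 43}.
v=43: a=43^2·(≡26), b=43^2·(≡3) mod 43; (26|43)=-1, (3|43)=-1; (−1)^{2·2·21}·(-1)^2·(-1)^2 = +1.
v=7: a=7^-1·(≡3), b=7^3·(≡3) mod 7; (3|7)=-1, (3|7)=-1; (−1)^{-1·3·3}·(-1)^3·(-1)^-1 = -1.
v=5: a=5^7·(≡3), b=5^4·(≡2) mod 5; (3|5)=-1, (2|5)=-1; (−1)^{7·4·2}·(-1)^4·(-1)^7 = -1.
v=3: a=3^-19·(≡1), b=3^-21·(≡1) mod 3; (1|3)=+1, (1|3)=+1; (−1)^{-19·-21·1}·(+1)^-21·(+1)^-19 = -1.
v=13: a=13^2·(≡4), b=13^1·(≡12) mod 13; (4|13)=+1, (12|13)=+1; (−1)^{2·1·6}·(+1)^1·(+1)^2 = +1.
v=2: v_2(a)=13, v_2(b)=7; units ≡ 5, 1 (mod 8); ε·ε+αω+βω = 0·0+13·0+7·1 ≡ 1  ⇒  (a,b)_2 = -1.
v=11: a=11^-5·(≡8), b=11^-2·(≡4) mod 11; (8|11)=-1, (4|11)=+1; (−1)^{-5·-2·5}·(-1)^-2·(+1)^-5 = +1.
v=∞: -2310 < 0 and 9282 > 0  ⇒  (a,b)_∞ = +1.
v=17: a=17^2·(≡16), b=17^1·(≡16) mod 17; (16|17)=+1, (16|17)=+1; (−1)^{2·1·8}·(+1)^1·(+1)^2 = +1.
v=19: a=19^2·(≡18), b=19^2·(≡2) mod 19; (18|19)=-1, (2|19)=-1; (−1)^{2·2·9}·(-1)^2·(-1)^2 = +1.
|Ram(-2310, 9282)| = 4, even; anisotropic at {2, 3, 5, 7}.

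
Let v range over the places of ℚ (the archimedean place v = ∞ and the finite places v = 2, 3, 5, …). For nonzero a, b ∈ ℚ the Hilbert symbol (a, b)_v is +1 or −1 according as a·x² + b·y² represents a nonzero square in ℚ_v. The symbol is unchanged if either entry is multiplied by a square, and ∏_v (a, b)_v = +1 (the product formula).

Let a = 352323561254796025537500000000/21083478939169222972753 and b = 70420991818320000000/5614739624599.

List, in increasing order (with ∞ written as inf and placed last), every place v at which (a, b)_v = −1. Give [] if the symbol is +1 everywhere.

Mod squares: a ≡ 41055, b ≡ 1955. Check v ∈ {∞, 2, 3, 5, 7, 11, 13, 17, 19, 23, 53}.
v=∞: 41055 > 0 and 1955 > 0  ⇒  (a,b)_∞ = +1.
v=5: a=5^11·(≡1), b=5^7·(≡4) mod 5; (1|5)=+1, (4|5)=+1; (−1)^{11·7·2}·(+1)^7·(+1)^11 = +1.
v=19: a=19^-4·(≡10), b=19^-2·(≡17) mod 19; (10|19)=-1, (17|19)=+1; (−1)^{-4·-2·9}·(-1)^-2·(+1)^-4 = +1.
v=53: a=53^-4·(≡23), b=53^-2·(≡42) mod 53; (23|53)=-1, (42|53)=+1; (−1)^{-4·-2·26}·(-1)^-2·(+1)^-4 = +1.
v=11: a=11^6·(≡5), b=11^2·(≡6) mod 11; (5|11)=+1, (6|11)=-1; (−1)^{6·2·5}·(+1)^2·(-1)^6 = +1.
v=7: a=7^-3·(≡3), b=7^-2·(≡2) mod 7; (3|7)=-1, (2|7)=+1; (−1)^{-3·-2·3}·(-1)^-2·(+1)^-3 = +1.
v=23: a=23^-3·(≡14), b=23^-1·(≡4) mod 23; (14|23)=-1, (4|23)=+1; (−1)^{-3·-1·11}·(-1)^-1·(+1)^-3 = +1.
v=13: a=13^2·(≡9), b=13^2·(≡11) mod 13; (9|13)=+1, (11|13)=-1; (−1)^{2·2·6}·(+1)^2·(-1)^2 = +1.
v=2: v_2(a)=8, v_2(b)=10; units ≡ 7, 3 (mod 8); ε·ε+αω+βω = 1·1+8·1+10·0 ≡ 1  ⇒  (a,b)_2 = -1.
v=3: a=3^23·(≡2), b=3^16·(≡2) mod 3; (2|3)=-1, (2|3)=-1; (−1)^{23·16·1}·(-1)^16·(-1)^23 = -1.
v=17: a=17^-3·(≡9), b=17^-3·(≡16) mod 17; (9|17)=+1, (16|17)=+1; (−1)^{-3·-3·8}·(+1)^-3·(+1)^-3 = +1.
|Ram(41055, 1955)| = 2, even; anisotropic at {2, 3}.

[2, 3]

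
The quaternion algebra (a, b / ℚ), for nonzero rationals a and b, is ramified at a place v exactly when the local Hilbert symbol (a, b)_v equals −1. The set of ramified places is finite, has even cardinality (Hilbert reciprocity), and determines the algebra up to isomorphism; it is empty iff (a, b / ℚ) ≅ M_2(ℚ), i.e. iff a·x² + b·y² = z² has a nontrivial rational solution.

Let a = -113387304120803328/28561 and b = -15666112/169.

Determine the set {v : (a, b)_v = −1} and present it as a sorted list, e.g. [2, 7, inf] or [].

[3, inf]

Mod squares: a ≡ -462, b ≡ -7. Check v ∈ {∞, 2, 3, 7, 11, 13, 17}.
v=2: v_2(a)=13, v_2(b)=6; units ≡ 1, 1 (mod 8); ε·ε+αω+βω = 0·0+13·0+6·0 ≡ 0  ⇒  (a,b)_2 = +1.
v=7: a=7^3·(≡1), b=7^1·(≡3) mod 7; (1|7)=+1, (3|7)=-1; (−1)^{3·1·3}·(+1)^1·(-1)^3 = +1.
v=17: a=17^4·(≡10), b=17^2·(≡12) mod 17; (10|17)=-1, (12|17)=-1; (−1)^{4·2·8}·(-1)^2·(-1)^4 = +1.
v=13: a=13^-4·(≡8), b=13^-2·(≡6) mod 13; (8|13)=-1, (6|13)=-1; (−1)^{-4·-2·6}·(-1)^-2·(-1)^-4 = +1.
v=3: a=3^1·(≡2), b=3^0·(≡2) mod 3; (2|3)=-1, (2|3)=-1; (−1)^{1·0·1}·(-1)^0·(-1)^1 = -1.
v=∞: -462 < 0 and -7 < 0  ⇒  (a,b)_∞ = -1.
v=11: a=11^5·(≡6), b=11^2·(≡5) mod 11; (6|11)=-1, (5|11)=+1; (−1)^{5·2·5}·(-1)^2·(+1)^5 = +1.
Ram(-462, -7) = {3, ∞}; no ℚ_3-point on the conic.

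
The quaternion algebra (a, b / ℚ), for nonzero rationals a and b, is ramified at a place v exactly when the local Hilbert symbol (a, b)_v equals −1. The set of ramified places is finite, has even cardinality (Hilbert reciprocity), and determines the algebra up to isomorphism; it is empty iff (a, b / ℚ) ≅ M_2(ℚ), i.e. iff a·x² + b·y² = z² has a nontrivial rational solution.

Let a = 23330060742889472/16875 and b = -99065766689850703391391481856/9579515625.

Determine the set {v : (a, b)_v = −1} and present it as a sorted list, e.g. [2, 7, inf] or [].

(a, b) ≡ (437019, -629) mod (ℚ^×)²; places V = {2, 3, 5, 11, 13, 17, 19, 29, 37, 41, ∞}.
(a,b)_2: α=12, β=24; u≡3, v≡3 (mod 8); ε(u)ε(v)=1·1, αω(v)=12·1, βω(u)=24·1; sum ≡ 1  ⇒  -1.
(a,b)_19: α=1, u≡1; β=2, v≡1 (mod 19); (1|19)=+1, (1|19)=+1; sign (−1)^0·+1^2·+1^1 = +1.
(a,b)_∞: sgn(437019)=+, sgn(-629)=−, so +1.
(a,b)_13: α=4, u≡6; β=4, v≡5 (mod 13); (6|13)=-1, (5|13)=-1; sign (−1)^0·-1^4·-1^4 = +1.
(a,b)_41: α=1, u≡4; β=2, v≡19 (mod 41); (4|41)=+1, (19|41)=-1; sign (−1)^0·+1^2·-1^1 = -1.
(a,b)_37: α=2, u≡7; β=5, v≡20 (mod 37); (7|37)=+1, (20|37)=-1; sign (−1)^0·+1^5·-1^2 = +1.
(a,b)_11: α=1, u≡10; β=0, v≡9 (mod 11); (10|11)=-1, (9|11)=+1; sign (−1)^0·-1^0·+1^1 = +1.
(a,b)_5: α=-4, u≡1; β=-6, v≡1 (mod 5); (1|5)=+1, (1|5)=+1; sign (−1)^0·+1^-6·+1^-4 = +1.
(a,b)_29: α=0, u≡17; β=-2, v≡4 (mod 29); (17|29)=-1, (4|29)=+1; sign (−1)^0·-1^-2·+1^0 = +1.
(a,b)_3: α=-3, u≡2; β=-6, v≡1 (mod 3); (2|3)=-1, (1|3)=+1; sign (−1)^0·-1^-6·+1^-3 = +1.
(a,b)_17: α=1, u≡10; β=3, v≡3 (mod 17); (10|17)=-1, (3|17)=-1; sign (−1)^0·-1^3·-1^1 = +1.
Ram(437019, -629) = {2, 41}; no ℚ_2-point on the conic.

[2, 41]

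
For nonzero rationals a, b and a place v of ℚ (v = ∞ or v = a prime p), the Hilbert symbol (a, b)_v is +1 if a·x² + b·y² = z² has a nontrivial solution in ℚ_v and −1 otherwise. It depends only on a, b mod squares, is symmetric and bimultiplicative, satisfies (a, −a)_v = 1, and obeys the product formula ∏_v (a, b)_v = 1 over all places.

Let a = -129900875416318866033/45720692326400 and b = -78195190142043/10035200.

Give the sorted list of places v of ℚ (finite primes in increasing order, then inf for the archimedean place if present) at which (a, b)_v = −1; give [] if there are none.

(a, b) ≡ (-1005082, -23116886) mod (ℚ^×)²; places V = {2, 3, 5, 7, 13, 17, 19, 23, 29, 31, 37, 43, ∞}.
(a,b)_23: α=2, u≡4; β=1, v≡13 (mod 23); (4|23)=+1, (13|23)=+1; sign (−1)^0·+1^1·+1^2 = +1.
(a,b)_13: α=-1, u≡1; β=1, v≡4 (mod 13); (1|13)=+1, (4|13)=+1; sign (−1)^0·+1^1·+1^-1 = +1.
(a,b)_5: α=-2, u≡2; β=-2, v≡4 (mod 5); (2|5)=-1, (4|5)=+1; sign (−1)^0·-1^-2·+1^-2 = +1.
(a,b)_3: α=6, u≡2; β=4, v≡1 (mod 3); (2|3)=-1, (1|3)=+1; sign (−1)^0·-1^4·+1^6 = +1.
(a,b)_7: α=-2, u≡3; β=-2, v≡5 (mod 7); (3|7)=-1, (5|7)=-1; sign (−1)^0·-1^-2·-1^-2 = +1.
(a,b)_29: α=1, u≡21; β=1, v≡3 (mod 29); (21|29)=-1, (3|29)=-1; sign (−1)^0·-1^1·-1^1 = +1.
(a,b)_37: α=-2, u≡23; β=0, v≡4 (mod 37); (23|37)=-1, (4|37)=+1; sign (−1)^0·-1^0·+1^-2 = +1.
(a,b)_∞: sgn(-1005082)=−, sgn(-23116886)=−, so -1.
(a,b)_17: α=6, u≡13; β=4, v≡3 (mod 17); (13|17)=+1, (3|17)=-1; sign (−1)^0·+1^4·-1^6 = +1.
(a,b)_2: α=-21, β=-13; u≡3, v≡5 (mod 8); ε(u)ε(v)=1·0, αω(v)=-21·1, βω(u)=-13·1; sum ≡ 0  ⇒  +1.
(a,b)_19: α=2, u≡8; β=0, v≡18 (mod 19); (8|19)=-1, (18|19)=-1; sign (−1)^0·-1^0·-1^2 = +1.
(a,b)_31: α=1, u≡9; β=1, v≡26 (mod 31); (9|31)=+1, (26|31)=-1; sign (−1)^1·+1^1·-1^1 = +1.
(a,b)_43: α=1, u≡27; β=1, v≡8 (mod 43); (27|43)=-1, (8|43)=-1; sign (−1)^1·-1^1·-1^1 = -1.
Ram(-1005082, -23116886) = {43, ∞}; no ℚ_43-point on the conic.

[43, inf]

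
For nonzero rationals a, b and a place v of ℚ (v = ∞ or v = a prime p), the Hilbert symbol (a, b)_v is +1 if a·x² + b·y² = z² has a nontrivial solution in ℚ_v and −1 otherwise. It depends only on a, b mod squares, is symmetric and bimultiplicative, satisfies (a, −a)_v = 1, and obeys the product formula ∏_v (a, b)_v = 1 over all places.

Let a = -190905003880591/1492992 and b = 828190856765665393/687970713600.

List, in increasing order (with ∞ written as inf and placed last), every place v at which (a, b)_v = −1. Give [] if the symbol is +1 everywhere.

(a, b) ≡ (-4862, 17017) mod (ℚ^×)²; places V = {2, 3, 5, 7, 11, 13, 17, 19, 43, ∞}.
(a,b)_2: α=-11, β=-22; u≡1, v≡1 (mod 8); ε(u)ε(v)=0·0, αω(v)=-11·0, βω(u)=-22·0; sum ≡ 0  ⇒  +1.
(a,b)_5: α=0, u≡2; β=-2, v≡2 (mod 5); (2|5)=-1, (2|5)=-1; sign (−1)^0·-1^-2·-1^0 = +1.
(a,b)_7: α=6, u≡5; β=7, v≡2 (mod 7); (5|7)=-1, (2|7)=+1; sign (−1)^0·-1^7·+1^6 = -1.
(a,b)_11: α=1, u≡5; β=3, v≡10 (mod 11); (5|11)=+1, (10|11)=-1; sign (−1)^1·+1^3·-1^1 = +1.
(a,b)_19: α=2, u≡12; β=0, v≡10 (mod 19); (12|19)=-1, (10|19)=-1; sign (−1)^0·-1^0·-1^2 = +1.
(a,b)_43: α=2, u≡16; β=4, v≡28 (mod 43); (16|43)=+1, (28|43)=-1; sign (−1)^0·+1^4·-1^2 = +1.
(a,b)_3: α=-6, u≡1; β=-8, v≡1 (mod 3); (1|3)=+1, (1|3)=+1; sign (−1)^0·+1^-8·+1^-6 = +1.
(a,b)_∞: sgn(-4862)=−, sgn(17017)=+, so +1.
(a,b)_17: α=1, u≡5; β=1, v≡16 (mod 17); (5|17)=-1, (16|17)=+1; sign (−1)^0·-1^1·+1^1 = -1.
(a,b)_13: α=1, u≡1; β=1, v≡1 (mod 13); (1|13)=+1, (1|13)=+1; sign (−1)^0·+1^1·+1^1 = +1.
|Ram(-4862, 17017)| = 2, even; anisotropic at {7, 17}.

[7, 17]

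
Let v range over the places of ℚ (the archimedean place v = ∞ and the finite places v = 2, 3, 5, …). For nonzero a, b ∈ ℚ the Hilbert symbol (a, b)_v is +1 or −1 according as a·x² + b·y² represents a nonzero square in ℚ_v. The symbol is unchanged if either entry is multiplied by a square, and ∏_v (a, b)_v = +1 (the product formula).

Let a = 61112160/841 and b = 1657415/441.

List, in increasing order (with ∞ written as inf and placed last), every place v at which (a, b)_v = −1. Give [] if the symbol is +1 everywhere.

(a, b) ≡ (310, 5735) mod (ℚ^×)²; places V = {2, 3, 5, 7, 17, 29, 31, 37, ∞}.
(a,b)_17: α=0, u≡2; β=2, v≡11 (mod 17); (2|17)=+1, (11|17)=-1; sign (−1)^0·+1^2·-1^0 = +1.
(a,b)_∞: sgn(310)=+, sgn(5735)=+, so +1.
(a,b)_3: α=2, u≡1; β=-2, v≡2 (mod 3); (1|3)=+1, (2|3)=-1; sign (−1)^0·+1^-2·-1^2 = +1.
(a,b)_29: α=-2, u≡25; β=0, v≡6 (mod 29); (25|29)=+1, (6|29)=+1; sign (−1)^0·+1^0·+1^-2 = +1.
(a,b)_31: α=1, u≡2; β=1, v≡3 (mod 31); (2|31)=+1, (3|31)=-1; sign (−1)^1·+1^1·-1^1 = +1.
(a,b)_37: α=2, u≡13; β=1, v≡4 (mod 37); (13|37)=-1, (4|37)=+1; sign (−1)^0·-1^1·+1^2 = -1.
(a,b)_7: α=0, u≡4; β=-2, v≡2 (mod 7); (4|7)=+1, (2|7)=+1; sign (−1)^0·+1^-2·+1^0 = +1.
(a,b)_5: α=1, u≡2; β=1, v≡3 (mod 5); (2|5)=-1, (3|5)=-1; sign (−1)^0·-1^1·-1^1 = +1.
(a,b)_2: α=5, β=0; u≡3, v≡7 (mod 8); ε(u)ε(v)=1·1, αω(v)=5·0, βω(u)=0·1; sum ≡ 1  ⇒  -1.
|Ram(310, 5735)| = 2, even; anisotropic at {2, 37}.

[2, 37]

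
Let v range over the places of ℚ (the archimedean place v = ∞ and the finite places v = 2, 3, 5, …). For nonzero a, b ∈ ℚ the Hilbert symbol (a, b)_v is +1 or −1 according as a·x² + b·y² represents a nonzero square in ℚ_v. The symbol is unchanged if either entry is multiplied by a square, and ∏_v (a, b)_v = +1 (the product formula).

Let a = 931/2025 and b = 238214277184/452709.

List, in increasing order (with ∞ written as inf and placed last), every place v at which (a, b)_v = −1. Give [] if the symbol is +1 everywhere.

[19, 23]

Mod squares: a ≡ 19, b ≡ 69. Check v ∈ {∞, 2, 3, 5, 7, 13, 19, 23}.
v=13: a=13^0·(≡6), b=13^4·(≡3) mod 13; (6|13)=-1, (3|13)=+1; (−1)^{0·4·6}·(-1)^4·(+1)^0 = +1.
v=7: a=7^2·(≡6), b=7^0·(≡6) mod 7; (6|7)=-1, (6|7)=-1; (−1)^{2·0·3}·(-1)^0·(-1)^2 = +1.
v=2: v_2(a)=0, v_2(b)=6; units ≡ 3, 5 (mod 8); ε·ε+αω+βω = 1·0+0·1+6·1 ≡ 0  ⇒  (a,b)_2 = +1.
v=3: a=3^-4·(≡1), b=3^-9·(≡2) mod 3; (1|3)=+1, (2|3)=-1; (−1)^{-4·-9·1}·(+1)^-9·(-1)^-4 = +1.
v=5: a=5^-2·(≡1), b=5^0·(≡1) mod 5; (1|5)=+1, (1|5)=+1; (−1)^{-2·0·2}·(+1)^0·(+1)^-2 = +1.
v=19: a=19^1·(≡1), b=19^4·(≡12) mod 19; (1|19)=+1, (12|19)=-1; (−1)^{1·4·9}·(+1)^4·(-1)^1 = -1.
v=23: a=23^0·(≡11), b=23^-1·(≡8) mod 23; (11|23)=-1, (8|23)=+1; (−1)^{0·-1·11}·(-1)^-1·(+1)^0 = -1.
v=∞: 19 > 0 and 69 > 0  ⇒  (a,b)_∞ = +1.
Ram(19, 69) = {19, 23}; no ℚ_19-point on the conic.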